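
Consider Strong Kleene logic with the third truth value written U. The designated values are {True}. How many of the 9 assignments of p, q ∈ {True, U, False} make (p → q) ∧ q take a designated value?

3

Designated under: (p=True, q=True); (p=U, q=True); (p=False, q=True).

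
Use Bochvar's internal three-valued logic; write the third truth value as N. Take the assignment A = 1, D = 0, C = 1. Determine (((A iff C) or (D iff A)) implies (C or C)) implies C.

A iff C = 1 iff 1 = 1
D iff A = 0 iff 1 = 0
(A iff C) or (D iff A) = 1 or 0 = 1
C or C = 1 or 1 = 1
((A iff C) or (D iff A)) implies (C or C) = 1 implies 1 = 1
(((A iff C) or (D iff A)) implies (C or C)) implies C = 1 implies 1 = 1

1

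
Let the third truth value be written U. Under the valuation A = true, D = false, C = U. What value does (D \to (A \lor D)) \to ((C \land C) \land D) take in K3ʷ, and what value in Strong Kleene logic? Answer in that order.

U; false

In K3ʷ: A \lor D = true \lor false = true
D \to (A \lor D) = false \to true = true
C \land C = U \land U = U
(C \land C) \land D = U \land false = U
(D \to (A \lor D)) \to ((C \land C) \land D) = true \to U = U  [any arg is the third value ⇒ result is the third value]
In Strong Kleene logic: A \lor D = true \lor false = true
D \to (A \lor D) = false \to true = true
C \land C = U \land U = U
(C \land C) \land D = U \land false = false
(D \to (A \lor D)) \to ((C \land C) \land D) = true \to false = false
They differ because K3ʷ and Strong Kleene logic treat U differently under the binary connectives.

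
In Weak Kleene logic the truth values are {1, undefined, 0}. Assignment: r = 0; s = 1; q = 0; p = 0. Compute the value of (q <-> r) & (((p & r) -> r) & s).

q <-> r = 0 <-> 0 = 1
p & r = 0 & 0 = 0
(p & r) -> r = 0 -> 0 = 1
((p & r) -> r) & s = 1 & 1 = 1
(q <-> r) & (((p & r) -> r) & s) = 1 & 1 = 1

1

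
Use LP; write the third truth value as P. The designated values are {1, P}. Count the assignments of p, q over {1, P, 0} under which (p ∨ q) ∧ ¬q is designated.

Of the 9 assignments, 5 give a value in {1, P}.

5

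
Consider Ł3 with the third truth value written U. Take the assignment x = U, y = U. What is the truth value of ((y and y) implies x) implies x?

y and y = U and U = U
(y and y) implies x = U implies U = True  [min(1, 1−½+½)]
((y and y) implies x) implies x = True implies U = U

U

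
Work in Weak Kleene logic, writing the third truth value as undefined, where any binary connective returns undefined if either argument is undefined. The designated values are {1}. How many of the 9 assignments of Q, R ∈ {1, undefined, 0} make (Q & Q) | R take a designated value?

Designated under: (Q=1, R=1); (Q=1, R=0); (Q=0, R=1).

3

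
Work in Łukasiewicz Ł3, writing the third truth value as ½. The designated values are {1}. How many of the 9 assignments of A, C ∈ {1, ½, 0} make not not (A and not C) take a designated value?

1

Designated under: (A=1, C=0).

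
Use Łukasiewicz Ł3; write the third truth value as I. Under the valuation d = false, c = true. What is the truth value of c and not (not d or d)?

not d = not false = true
not d or d = true or false = true
not (not d or d) = not true = false
c and not (not d or d) = true and false = false

false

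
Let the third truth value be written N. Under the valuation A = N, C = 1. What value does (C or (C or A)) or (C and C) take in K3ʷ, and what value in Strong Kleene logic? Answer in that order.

In K3ʷ: C or A = 1 or N = N
C or (C or A) = 1 or N = N
C and C = 1 and 1 = 1
(C or (C or A)) or (C and C) = N or 1 = N
In Strong Kleene logic: C or A = 1 or N = 1
C or (C or A) = 1 or 1 = 1
C and C = 1 and 1 = 1
(C or (C or A)) or (C and C) = 1 or 1 = 1
They differ because K3ʷ and Strong Kleene logic treat N differently under the binary connectives.

N; 1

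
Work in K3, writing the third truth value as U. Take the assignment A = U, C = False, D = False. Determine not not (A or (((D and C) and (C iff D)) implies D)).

D and C = False and False = False
C iff D = False iff False = True
(D and C) and (C iff D) = False and True = False
((D and C) and (C iff D)) implies D = False implies False = True
A or (((D and C) and (C iff D)) implies D) = U or True = True
not (A or (((D and C) and (C iff D)) implies D)) = not True = False
not not (A or (((D and C) and (C iff D)) implies D)) = not False = True

True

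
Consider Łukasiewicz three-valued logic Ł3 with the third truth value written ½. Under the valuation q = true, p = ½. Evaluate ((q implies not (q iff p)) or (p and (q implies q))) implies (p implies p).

q iff p = true iff ½ = ½
not (q iff p) = not ½ = ½
q implies not (q iff p) = true implies ½ = ½
q implies q = true implies true = true
p and (q implies q) = ½ and true = ½
(q implies not (q iff p)) or (p and (q implies q)) = ½ or ½ = ½
p implies p = ½ implies ½ = true
((q implies not (q iff p)) or (p and (q implies q))) implies (p implies p) = ½ implies true = true

true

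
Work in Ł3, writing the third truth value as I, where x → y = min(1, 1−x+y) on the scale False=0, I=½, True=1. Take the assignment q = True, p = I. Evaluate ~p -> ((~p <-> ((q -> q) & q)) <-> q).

~p = ~I = I
~p = ~I = I
q -> q = True -> True = True
(q -> q) & q = True & True = True
~p <-> ((q -> q) & q) = I <-> True = I  [1 − |½−1|]
(~p <-> ((q -> q) & q)) <-> q = I <-> True = I
~p -> ((~p <-> ((q -> q) & q)) <-> q) = I -> I = True

True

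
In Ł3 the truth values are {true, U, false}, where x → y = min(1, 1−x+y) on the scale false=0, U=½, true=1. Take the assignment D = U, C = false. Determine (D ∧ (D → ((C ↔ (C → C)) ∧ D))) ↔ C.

U

C → C = false → false = true
C ↔ (C → C) = false ↔ true = false
(C ↔ (C → C)) ∧ D = false ∧ U = false
D → ((C ↔ (C → C)) ∧ D) = U → false = U  [min(1, 1−½+0)]
D ∧ (D → ((C ↔ (C → C)) ∧ D)) = U ∧ U = U
(D ∧ (D → ((C ↔ (C → C)) ∧ D))) ↔ C = U ↔ false = U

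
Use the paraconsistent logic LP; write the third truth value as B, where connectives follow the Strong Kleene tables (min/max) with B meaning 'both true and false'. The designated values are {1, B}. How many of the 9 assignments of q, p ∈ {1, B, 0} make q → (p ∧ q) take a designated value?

Of the 9 assignments, 8 give a value in {1, B}.

8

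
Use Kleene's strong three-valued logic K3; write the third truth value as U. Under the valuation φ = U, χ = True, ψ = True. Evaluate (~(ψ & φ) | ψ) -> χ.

True

ψ & φ = True & U = U
~(ψ & φ) = ~U = U
~(ψ & φ) | ψ = U | True = True
(~(ψ & φ) | ψ) -> χ = True -> True = True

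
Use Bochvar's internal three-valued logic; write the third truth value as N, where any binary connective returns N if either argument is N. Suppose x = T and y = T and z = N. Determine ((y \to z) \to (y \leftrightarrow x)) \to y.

N

y \to z = T \to N = N  [any arg is the third value ⇒ result is the third value]
y \leftrightarrow x = T \leftrightarrow T = T
(y \to z) \to (y \leftrightarrow x) = N \to T = N
((y \to z) \to (y \leftrightarrow x)) \to y = N \to T = N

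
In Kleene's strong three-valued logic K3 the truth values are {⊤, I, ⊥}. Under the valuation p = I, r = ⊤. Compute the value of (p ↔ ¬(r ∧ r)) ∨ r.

⊤

r ∧ r = ⊤ ∧ ⊤ = ⊤
¬(r ∧ r) = ¬⊤ = ⊥
p ↔ ¬(r ∧ r) = I ↔ ⊥ = I
(p ↔ ¬(r ∧ r)) ∨ r = I ∨ ⊤ = ⊤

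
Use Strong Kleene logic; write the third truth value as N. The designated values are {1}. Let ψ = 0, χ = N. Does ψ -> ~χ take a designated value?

Yes

~χ = ~N = N
ψ -> ~χ = 0 -> N = 1  [~0 | N]
1 ∈ {1}.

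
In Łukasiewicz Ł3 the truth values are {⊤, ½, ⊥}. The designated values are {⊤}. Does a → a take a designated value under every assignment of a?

Yes

Every assignment of a over {⊤, ½, ⊥} gives a value in {⊤}.
In particular, with a=½: a → a = ⊤.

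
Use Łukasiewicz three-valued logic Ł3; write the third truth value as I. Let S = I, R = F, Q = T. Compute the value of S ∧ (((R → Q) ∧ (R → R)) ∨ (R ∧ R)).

R → Q = F → T = T
R → R = F → F = T
(R → Q) ∧ (R → R) = T ∧ T = T
R ∧ R = F ∧ F = F
((R → Q) ∧ (R → R)) ∨ (R ∧ R) = T ∨ F = T
S ∧ (((R → Q) ∧ (R → R)) ∨ (R ∧ R)) = I ∧ T = I

I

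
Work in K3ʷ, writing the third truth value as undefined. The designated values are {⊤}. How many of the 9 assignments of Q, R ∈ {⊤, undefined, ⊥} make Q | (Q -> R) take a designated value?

Designated under: (Q=⊤, R=⊤); (Q=⊤, R=⊥); (Q=⊥, R=⊤); (Q=⊥, R=⊥).

4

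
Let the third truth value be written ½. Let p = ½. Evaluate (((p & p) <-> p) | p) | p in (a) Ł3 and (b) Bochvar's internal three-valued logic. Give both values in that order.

In Ł3: p & p = ½ & ½ = ½
(p & p) <-> p = ½ <-> ½ = ⊤  [1 − |½−½|]
((p & p) <-> p) | p = ⊤ | ½ = ⊤
(((p & p) <-> p) | p) | p = ⊤ | ½ = ⊤
In Bochvar's internal three-valued logic: p & p = ½ & ½ = ½
(p & p) <-> p = ½ <-> ½ = ½
((p & p) <-> p) | p = ½ | ½ = ½
(((p & p) <-> p) | p) | p = ½ | ½ = ½
They differ because Ł3 and Bochvar's internal three-valued logic treat ½ differently under the binary connectives.

⊤; ½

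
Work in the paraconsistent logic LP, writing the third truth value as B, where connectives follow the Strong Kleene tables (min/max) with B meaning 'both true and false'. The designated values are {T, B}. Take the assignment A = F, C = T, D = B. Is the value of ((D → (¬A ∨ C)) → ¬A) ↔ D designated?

¬A = ¬F = T
¬A ∨ C = T ∨ T = T
D → (¬A ∨ C) = B → T = T  [¬B ∨ T]
¬A = ¬F = T
(D → (¬A ∨ C)) → ¬A = T → T = T
((D → (¬A ∨ C)) → ¬A) ↔ D = T ↔ B = B
B ∈ {T, B}.

Yes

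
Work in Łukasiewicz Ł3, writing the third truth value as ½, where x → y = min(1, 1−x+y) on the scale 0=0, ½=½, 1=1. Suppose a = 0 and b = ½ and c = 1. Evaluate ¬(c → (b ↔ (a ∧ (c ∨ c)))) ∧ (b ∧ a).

c ∨ c = 1 ∨ 1 = 1
a ∧ (c ∨ c) = 0 ∧ 1 = 0
b ↔ (a ∧ (c ∨ c)) = ½ ↔ 0 = ½  [1 − |½−0|]
c → (b ↔ (a ∧ (c ∨ c))) = 1 → ½ = ½
¬(c → (b ↔ (a ∧ (c ∨ c)))) = ¬½ = ½
b ∧ a = ½ ∧ 0 = 0
¬(c → (b ↔ (a ∧ (c ∨ c)))) ∧ (b ∧ a) = ½ ∧ 0 = 0

0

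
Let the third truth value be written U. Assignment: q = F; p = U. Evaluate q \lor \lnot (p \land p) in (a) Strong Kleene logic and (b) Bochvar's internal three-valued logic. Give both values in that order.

In Strong Kleene logic: p \land p = U \land U = U
\lnot (p \land p) = \lnot U = U
q \lor \lnot (p \land p) = F \lor U = U
In Bochvar's internal three-valued logic: p \land p = U \land U = U
\lnot (p \land p) = \lnot U = U
q \lor \lnot (p \land p) = F \lor U = U

U; U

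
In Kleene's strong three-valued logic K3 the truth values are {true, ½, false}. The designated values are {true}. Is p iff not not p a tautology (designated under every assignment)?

No

Countermodel: p=½ gives ½, which is not designated.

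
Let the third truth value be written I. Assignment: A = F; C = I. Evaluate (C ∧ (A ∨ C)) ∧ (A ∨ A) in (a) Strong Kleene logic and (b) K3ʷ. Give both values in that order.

F; I

In Strong Kleene logic: A ∨ C = F ∨ I = I
C ∧ (A ∨ C) = I ∧ I = I
A ∨ A = F ∨ F = F
(C ∧ (A ∨ C)) ∧ (A ∨ A) = I ∧ F = F
In K3ʷ: A ∨ C = F ∨ I = I
C ∧ (A ∨ C) = I ∧ I = I
A ∨ A = F ∨ F = F
(C ∧ (A ∨ C)) ∧ (A ∨ A) = I ∧ F = I
They differ because Strong Kleene logic and K3ʷ treat I differently under the binary connectives.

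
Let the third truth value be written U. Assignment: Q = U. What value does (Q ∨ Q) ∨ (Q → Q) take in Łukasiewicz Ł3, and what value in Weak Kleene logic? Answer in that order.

T; U

In Łukasiewicz Ł3: Q ∨ Q = U ∨ U = U
Q → Q = U → U = T  [min(1, 1−½+½)]
(Q ∨ Q) ∨ (Q → Q) = U ∨ T = T
In Weak Kleene logic: Q ∨ Q = U ∨ U = U
Q → Q = U → U = U  [any arg is the third value ⇒ result is the third value]
(Q ∨ Q) ∨ (Q → Q) = U ∨ U = U
They differ because Łukasiewicz Ł3 and Weak Kleene logic treat U differently under the binary connectives.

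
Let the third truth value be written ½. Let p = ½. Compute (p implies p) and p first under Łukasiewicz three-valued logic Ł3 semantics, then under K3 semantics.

½; ½

In Łukasiewicz three-valued logic Ł3: p implies p = ½ implies ½ = 1  [min(1, 1−½+½)]
(p implies p) and p = 1 and ½ = ½
In K3: p implies p = ½ implies ½ = ½  [not ½ or ½]
(p implies p) and p = ½ and ½ = ½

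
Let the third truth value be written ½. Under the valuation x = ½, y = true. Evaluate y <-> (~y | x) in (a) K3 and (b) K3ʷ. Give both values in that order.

In K3: ~y = ~true = false
~y | x = false | ½ = ½
y <-> (~y | x) = true <-> ½ = ½
In K3ʷ: ~y = ~true = false
~y | x = false | ½ = ½
y <-> (~y | x) = true <-> ½ = ½

½; ½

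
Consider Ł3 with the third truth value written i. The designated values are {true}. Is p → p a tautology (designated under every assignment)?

Yes

Every assignment of p over {true, i, false} gives a value in {true}.
In particular, with p=i: p → p = true.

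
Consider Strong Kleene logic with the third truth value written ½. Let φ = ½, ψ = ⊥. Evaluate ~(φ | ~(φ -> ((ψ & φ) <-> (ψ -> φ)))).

½

ψ & φ = ⊥ & ½ = ⊥
ψ -> φ = ⊥ -> ½ = ⊤
(ψ & φ) <-> (ψ -> φ) = ⊥ <-> ⊤ = ⊥
φ -> ((ψ & φ) <-> (ψ -> φ)) = ½ -> ⊥ = ½
~(φ -> ((ψ & φ) <-> (ψ -> φ))) = ~½ = ½
φ | ~(φ -> ((ψ & φ) <-> (ψ -> φ))) = ½ | ½ = ½
~(φ | ~(φ -> ((ψ & φ) <-> (ψ -> φ)))) = ~½ = ½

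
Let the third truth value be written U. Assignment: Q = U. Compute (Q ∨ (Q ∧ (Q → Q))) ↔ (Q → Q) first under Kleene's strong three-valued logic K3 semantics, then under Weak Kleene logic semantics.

U; U

In Kleene's strong three-valued logic K3: Q → Q = U → U = U  [¬U ∨ U]
Q ∧ (Q → Q) = U ∧ U = U
Q ∨ (Q ∧ (Q → Q)) = U ∨ U = U
Q → Q = U → U = U
(Q ∨ (Q ∧ (Q → Q))) ↔ (Q → Q) = U ↔ U = U
In Weak Kleene logic: Q → Q = U → U = U  [any arg is the third value ⇒ result is the third value]
Q ∧ (Q → Q) = U ∧ U = U
Q ∨ (Q ∧ (Q → Q)) = U ∨ U = U
Q → Q = U → U = U
(Q ∨ (Q ∧ (Q → Q))) ↔ (Q → Q) = U ↔ U = U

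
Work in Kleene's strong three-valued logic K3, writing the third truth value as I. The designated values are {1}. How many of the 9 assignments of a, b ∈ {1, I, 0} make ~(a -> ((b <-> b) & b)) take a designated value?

1

Designated under: (a=1, b=0).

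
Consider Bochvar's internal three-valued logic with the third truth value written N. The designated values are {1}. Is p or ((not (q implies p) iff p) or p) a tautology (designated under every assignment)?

Countermodel: p=1, q=N gives N, which is not designated.

No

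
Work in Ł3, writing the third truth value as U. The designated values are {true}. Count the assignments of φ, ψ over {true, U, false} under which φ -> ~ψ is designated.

Of the 9 assignments, 6 give a value in {true}.

6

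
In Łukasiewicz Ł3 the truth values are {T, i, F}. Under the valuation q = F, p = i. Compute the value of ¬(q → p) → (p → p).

T

q → p = F → i = T
¬(q → p) = ¬T = F
p → p = i → i = T
¬(q → p) → (p → p) = F → T = T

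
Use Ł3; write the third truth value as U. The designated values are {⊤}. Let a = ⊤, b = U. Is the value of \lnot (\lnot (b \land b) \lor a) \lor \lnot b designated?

No

b \land b = U \land U = U
\lnot (b \land b) = \lnot U = U
\lnot (b \land b) \lor a = U \lor ⊤ = ⊤
\lnot (\lnot (b \land b) \lor a) = \lnot ⊤ = ⊥
\lnot b = \lnot U = U
\lnot (\lnot (b \land b) \lor a) \lor \lnot b = ⊥ \lor U = U
U ∉ {⊤}.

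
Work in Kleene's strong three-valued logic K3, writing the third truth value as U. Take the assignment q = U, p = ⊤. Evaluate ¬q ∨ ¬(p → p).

¬q = ¬U = U
p → p = ⊤ → ⊤ = ⊤
¬(p → p) = ¬⊤ = ⊥
¬q ∨ ¬(p → p) = U ∨ ⊥ = U

U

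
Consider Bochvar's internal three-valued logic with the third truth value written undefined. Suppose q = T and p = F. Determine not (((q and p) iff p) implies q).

q and p = T and F = F
(q and p) iff p = F iff F = T
((q and p) iff p) implies q = T implies T = T
not (((q and p) iff p) implies q) = not T = F

F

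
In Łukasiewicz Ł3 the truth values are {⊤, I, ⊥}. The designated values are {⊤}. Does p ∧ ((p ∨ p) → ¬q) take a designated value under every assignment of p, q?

No

Countermodel: p=⊤, q=⊤ gives ⊥, which is not designated.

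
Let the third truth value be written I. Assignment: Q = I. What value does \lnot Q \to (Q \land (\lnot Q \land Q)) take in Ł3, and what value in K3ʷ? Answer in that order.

In Ł3: \lnot Q = \lnot I = I
\lnot Q = \lnot I = I
\lnot Q \land Q = I \land I = I
Q \land (\lnot Q \land Q) = I \land I = I
\lnot Q \to (Q \land (\lnot Q \land Q)) = I \to I = True  [min(1, 1−½+½)]
In K3ʷ: \lnot Q = \lnot I = I
\lnot Q = \lnot I = I
\lnot Q \land Q = I \land I = I
Q \land (\lnot Q \land Q) = I \land I = I
\lnot Q \to (Q \land (\lnot Q \land Q)) = I \to I = I  [any arg is the third value ⇒ result is the third value]
They differ because Ł3 and K3ʷ treat I differently under the binary connectives.

True; I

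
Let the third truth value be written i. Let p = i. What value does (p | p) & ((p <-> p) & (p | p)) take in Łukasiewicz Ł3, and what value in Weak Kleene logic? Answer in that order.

i; i

In Łukasiewicz Ł3: p | p = i | i = i
p <-> p = i <-> i = 1
p | p = i | i = i
(p <-> p) & (p | p) = 1 & i = i
(p | p) & ((p <-> p) & (p | p)) = i & i = i
In Weak Kleene logic: p | p = i | i = i
p <-> p = i <-> i = i
p | p = i | i = i
(p <-> p) & (p | p) = i & i = i
(p | p) & ((p <-> p) & (p | p)) = i & i = i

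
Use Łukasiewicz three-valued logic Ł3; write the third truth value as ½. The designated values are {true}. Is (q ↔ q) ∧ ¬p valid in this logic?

Countermodel: q=true, p=true gives false, which is not designated.

No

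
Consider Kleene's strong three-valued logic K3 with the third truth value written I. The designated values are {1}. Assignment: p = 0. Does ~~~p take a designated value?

~p = ~0 = 1
~~p = ~1 = 0
~~~p = ~0 = 1
1 ∈ {1}.

Yes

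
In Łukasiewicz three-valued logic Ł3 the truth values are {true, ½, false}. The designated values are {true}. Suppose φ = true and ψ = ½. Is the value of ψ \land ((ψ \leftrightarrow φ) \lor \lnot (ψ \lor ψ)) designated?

No

ψ \leftrightarrow φ = ½ \leftrightarrow true = ½
ψ \lor ψ = ½ \lor ½ = ½
\lnot (ψ \lor ψ) = \lnot ½ = ½
(ψ \leftrightarrow φ) \lor \lnot (ψ \lor ψ) = ½ \lor ½ = ½
ψ \land ((ψ \leftrightarrow φ) \lor \lnot (ψ \lor ψ)) = ½ \land ½ = ½
½ ∉ {true}.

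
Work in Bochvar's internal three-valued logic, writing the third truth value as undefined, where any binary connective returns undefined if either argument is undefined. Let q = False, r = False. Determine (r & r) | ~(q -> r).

False

r & r = False & False = False
q -> r = False -> False = True
~(q -> r) = ~True = False
(r & r) | ~(q -> r) = False | False = False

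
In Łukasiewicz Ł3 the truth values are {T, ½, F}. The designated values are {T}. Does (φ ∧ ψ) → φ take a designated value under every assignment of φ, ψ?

Every assignment of φ, ψ over {T, ½, F} gives a value in {T}.
In particular, with φ=½, ψ=½: (φ ∧ ψ) → φ = T.

Yes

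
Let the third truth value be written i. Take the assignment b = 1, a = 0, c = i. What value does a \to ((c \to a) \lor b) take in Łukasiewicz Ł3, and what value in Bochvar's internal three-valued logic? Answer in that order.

In Łukasiewicz Ł3: c \to a = i \to 0 = i  [min(1, 1−½+0)]
(c \to a) \lor b = i \lor 1 = 1
a \to ((c \to a) \lor b) = 0 \to 1 = 1
In Bochvar's internal three-valued logic: c \to a = i \to 0 = i  [any arg is the third value ⇒ result is the third value]
(c \to a) \lor b = i \lor 1 = i
a \to ((c \to a) \lor b) = 0 \to i = i
They differ because Łukasiewicz Ł3 and Bochvar's internal three-valued logic treat i differently under the binary connectives.

1; i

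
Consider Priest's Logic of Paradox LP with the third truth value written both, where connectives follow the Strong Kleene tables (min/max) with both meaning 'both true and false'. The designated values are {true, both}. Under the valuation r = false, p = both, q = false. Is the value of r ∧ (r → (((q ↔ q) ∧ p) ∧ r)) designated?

q ↔ q = false ↔ false = true
(q ↔ q) ∧ p = true ∧ both = both
((q ↔ q) ∧ p) ∧ r = both ∧ false = false
r → (((q ↔ q) ∧ p) ∧ r) = false → false = true
r ∧ (r → (((q ↔ q) ∧ p) ∧ r)) = false ∧ true = false
false ∉ {true, both}.

No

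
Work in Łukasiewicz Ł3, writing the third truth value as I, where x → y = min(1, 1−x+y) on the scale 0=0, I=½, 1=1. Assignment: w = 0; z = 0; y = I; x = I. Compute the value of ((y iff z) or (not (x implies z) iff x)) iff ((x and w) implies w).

y iff z = I iff 0 = I  [1 − |½−0|]
x implies z = I implies 0 = I
not (x implies z) = not I = I
not (x implies z) iff x = I iff I = 1
(y iff z) or (not (x implies z) iff x) = I or 1 = 1
x and w = I and 0 = 0
(x and w) implies w = 0 implies 0 = 1
((y iff z) or (not (x implies z) iff x)) iff ((x and w) implies w) = 1 iff 1 = 1

1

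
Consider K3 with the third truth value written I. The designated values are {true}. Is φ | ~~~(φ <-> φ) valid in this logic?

No

Countermodel: φ=I gives I, which is not designated.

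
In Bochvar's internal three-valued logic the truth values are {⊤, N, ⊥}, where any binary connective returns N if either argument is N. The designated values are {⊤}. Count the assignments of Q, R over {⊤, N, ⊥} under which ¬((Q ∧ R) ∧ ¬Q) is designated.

Designated under: (Q=⊤, R=⊤); (Q=⊤, R=⊥); (Q=⊥, R=⊤); (Q=⊥, R=⊥).

4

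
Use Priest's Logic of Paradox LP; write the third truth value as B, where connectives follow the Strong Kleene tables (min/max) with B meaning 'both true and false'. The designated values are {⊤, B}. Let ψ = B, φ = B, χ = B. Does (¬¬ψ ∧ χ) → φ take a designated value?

¬ψ = ¬B = B
¬¬ψ = ¬B = B
¬¬ψ ∧ χ = B ∧ B = B
(¬¬ψ ∧ χ) → φ = B → B = B
B ∈ {⊤, B}.

Yes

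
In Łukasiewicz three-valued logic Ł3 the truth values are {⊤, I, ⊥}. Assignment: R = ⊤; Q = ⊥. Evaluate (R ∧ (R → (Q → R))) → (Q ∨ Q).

⊥

Q → R = ⊥ → ⊤ = ⊤
R → (Q → R) = ⊤ → ⊤ = ⊤
R ∧ (R → (Q → R)) = ⊤ ∧ ⊤ = ⊤
Q ∨ Q = ⊥ ∨ ⊥ = ⊥
(R ∧ (R → (Q → R))) → (Q ∨ Q) = ⊤ → ⊥ = ⊥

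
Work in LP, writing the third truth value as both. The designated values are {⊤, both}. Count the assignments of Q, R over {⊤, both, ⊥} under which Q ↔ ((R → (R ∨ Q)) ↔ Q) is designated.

9

Of the 9 assignments, 9 give a value in {⊤, both}.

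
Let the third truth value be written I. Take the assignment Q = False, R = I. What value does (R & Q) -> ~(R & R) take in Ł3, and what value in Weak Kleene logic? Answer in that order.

In Ł3: R & Q = I & False = False
R & R = I & I = I
~(R & R) = ~I = I
(R & Q) -> ~(R & R) = False -> I = True
In Weak Kleene logic: R & Q = I & False = I
R & R = I & I = I
~(R & R) = ~I = I
(R & Q) -> ~(R & R) = I -> I = I  [any arg is the third value ⇒ result is the third value]
They differ because Ł3 and Weak Kleene logic treat I differently under the binary connectives.

True; I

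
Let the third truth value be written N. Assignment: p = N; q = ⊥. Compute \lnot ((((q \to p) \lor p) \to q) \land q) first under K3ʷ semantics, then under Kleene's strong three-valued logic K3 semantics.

In K3ʷ: q \to p = ⊥ \to N = N  [any arg is the third value ⇒ result is the third value]
(q \to p) \lor p = N \lor N = N
((q \to p) \lor p) \to q = N \to ⊥ = N
(((q \to p) \lor p) \to q) \land q = N \land ⊥ = N
\lnot ((((q \to p) \lor p) \to q) \land q) = \lnot N = N
In Kleene's strong three-valued logic K3: q \to p = ⊥ \to N = ⊤
(q \to p) \lor p = ⊤ \lor N = ⊤
((q \to p) \lor p) \to q = ⊤ \to ⊥ = ⊥
(((q \to p) \lor p) \to q) \land q = ⊥ \land ⊥ = ⊥
\lnot ((((q \to p) \lor p) \to q) \land q) = \lnot ⊥ = ⊤
They differ because K3ʷ and Kleene's strong three-valued logic K3 treat N differently under the binary connectives.

N; ⊤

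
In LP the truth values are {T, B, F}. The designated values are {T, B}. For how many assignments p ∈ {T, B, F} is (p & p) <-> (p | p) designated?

p=T: T ✓
p=B: B ✓
p=F: T ✓

3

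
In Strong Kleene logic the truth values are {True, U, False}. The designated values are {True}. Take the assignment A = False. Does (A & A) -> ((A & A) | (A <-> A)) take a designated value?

A & A = False & False = False
A & A = False & False = False
A <-> A = False <-> False = True
(A & A) | (A <-> A) = False | True = True
(A & A) -> ((A & A) | (A <-> A)) = False -> True = True
True ∈ {True}.

Yes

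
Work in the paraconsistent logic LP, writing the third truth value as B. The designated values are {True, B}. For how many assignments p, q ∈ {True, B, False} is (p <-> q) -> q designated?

Of the 9 assignments, 8 give a value in {True, B}.

8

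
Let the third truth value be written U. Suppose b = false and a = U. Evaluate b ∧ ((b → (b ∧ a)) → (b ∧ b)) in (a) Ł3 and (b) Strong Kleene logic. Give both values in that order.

In Ł3: b ∧ a = false ∧ U = false
b → (b ∧ a) = false → false = true
b ∧ b = false ∧ false = false
(b → (b ∧ a)) → (b ∧ b) = true → false = false
b ∧ ((b → (b ∧ a)) → (b ∧ b)) = false ∧ false = false
In Strong Kleene logic: b ∧ a = false ∧ U = false
b → (b ∧ a) = false → false = true
b ∧ b = false ∧ false = false
(b → (b ∧ a)) → (b ∧ b) = true → false = false
b ∧ ((b → (b ∧ a)) → (b ∧ b)) = false ∧ false = false

false; false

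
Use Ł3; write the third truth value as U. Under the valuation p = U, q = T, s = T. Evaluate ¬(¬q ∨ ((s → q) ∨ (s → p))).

F

¬q = ¬T = F
s → q = T → T = T
s → p = T → U = U
(s → q) ∨ (s → p) = T ∨ U = T
¬q ∨ ((s → q) ∨ (s → p)) = F ∨ T = T
¬(¬q ∨ ((s → q) ∨ (s → p))) = ¬T = F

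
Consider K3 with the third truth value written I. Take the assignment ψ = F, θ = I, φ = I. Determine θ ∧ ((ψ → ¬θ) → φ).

I

¬θ = ¬I = I
ψ → ¬θ = F → I = T
(ψ → ¬θ) → φ = T → I = I
θ ∧ ((ψ → ¬θ) → φ) = I ∧ I = I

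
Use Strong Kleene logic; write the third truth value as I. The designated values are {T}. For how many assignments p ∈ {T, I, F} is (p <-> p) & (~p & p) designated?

0

p=T: F ·
p=I: I ·
p=F: F ·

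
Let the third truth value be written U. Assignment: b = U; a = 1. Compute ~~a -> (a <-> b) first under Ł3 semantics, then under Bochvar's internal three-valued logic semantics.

In Ł3: ~a = ~1 = 0
~~a = ~0 = 1
a <-> b = 1 <-> U = U  [1 − |1−½|]
~~a -> (a <-> b) = 1 -> U = U
In Bochvar's internal three-valued logic: ~a = ~1 = 0
~~a = ~0 = 1
a <-> b = 1 <-> U = U
~~a -> (a <-> b) = 1 -> U = U

U; U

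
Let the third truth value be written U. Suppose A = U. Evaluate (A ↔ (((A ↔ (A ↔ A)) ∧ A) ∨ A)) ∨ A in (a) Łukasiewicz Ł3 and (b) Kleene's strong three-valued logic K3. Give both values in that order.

True; U

In Łukasiewicz Ł3: A ↔ A = U ↔ U = True
A ↔ (A ↔ A) = U ↔ True = U
(A ↔ (A ↔ A)) ∧ A = U ∧ U = U
((A ↔ (A ↔ A)) ∧ A) ∨ A = U ∨ U = U
A ↔ (((A ↔ (A ↔ A)) ∧ A) ∨ A) = U ↔ U = True
(A ↔ (((A ↔ (A ↔ A)) ∧ A) ∨ A)) ∨ A = True ∨ U = True
In Kleene's strong three-valued logic K3: A ↔ A = U ↔ U = U
A ↔ (A ↔ A) = U ↔ U = U
(A ↔ (A ↔ A)) ∧ A = U ∧ U = U
((A ↔ (A ↔ A)) ∧ A) ∨ A = U ∨ U = U
A ↔ (((A ↔ (A ↔ A)) ∧ A) ∨ A) = U ↔ U = U
(A ↔ (((A ↔ (A ↔ A)) ∧ A) ∨ A)) ∨ A = U ∨ U = U
They differ because Łukasiewicz Ł3 and Kleene's strong three-valued logic K3 treat U differently under implication.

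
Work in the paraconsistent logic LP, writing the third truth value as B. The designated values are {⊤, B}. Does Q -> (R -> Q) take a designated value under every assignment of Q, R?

Every assignment of Q, R over {⊤, B, ⊥} gives a value in {⊤, B}.
In particular, with Q=B, R=B: Q -> (R -> Q) = B.

Yes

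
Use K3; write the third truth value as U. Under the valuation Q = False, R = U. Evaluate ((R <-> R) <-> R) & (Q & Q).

R <-> R = U <-> U = U
(R <-> R) <-> R = U <-> U = U
Q & Q = False & False = False
((R <-> R) <-> R) & (Q & Q) = U & False = False

False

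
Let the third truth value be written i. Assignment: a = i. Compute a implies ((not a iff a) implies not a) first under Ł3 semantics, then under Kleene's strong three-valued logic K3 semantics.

In Ł3: not a = not i = i
not a iff a = i iff i = T  [1 − |½−½|]
not a = not i = i
(not a iff a) implies not a = T implies i = i
a implies ((not a iff a) implies not a) = i implies i = T
In Kleene's strong three-valued logic K3: not a = not i = i
not a iff a = i iff i = i
not a = not i = i
(not a iff a) implies not a = i implies i = i  [not i or i]
a implies ((not a iff a) implies not a) = i implies i = i
They differ because Ł3 and Kleene's strong three-valued logic K3 treat i differently under implication.

T; i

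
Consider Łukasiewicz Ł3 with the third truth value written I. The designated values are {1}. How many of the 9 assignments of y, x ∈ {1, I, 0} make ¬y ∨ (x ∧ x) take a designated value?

5

Of the 9 assignments, 5 give a value in {1}.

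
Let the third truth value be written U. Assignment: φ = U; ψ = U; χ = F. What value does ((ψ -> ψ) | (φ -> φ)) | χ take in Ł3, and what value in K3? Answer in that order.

T; U

In Ł3: ψ -> ψ = U -> U = T  [min(1, 1−½+½)]
φ -> φ = U -> U = T
(ψ -> ψ) | (φ -> φ) = T | T = T
((ψ -> ψ) | (φ -> φ)) | χ = T | F = T
In K3: ψ -> ψ = U -> U = U  [~U | U]
φ -> φ = U -> U = U
(ψ -> ψ) | (φ -> φ) = U | U = U
((ψ -> ψ) | (φ -> φ)) | χ = U | F = U
They differ because Ł3 and K3 treat U differently under implication.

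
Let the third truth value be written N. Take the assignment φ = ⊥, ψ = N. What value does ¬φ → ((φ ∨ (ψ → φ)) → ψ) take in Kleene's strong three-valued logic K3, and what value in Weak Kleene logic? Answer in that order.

N; N

In Kleene's strong three-valued logic K3: ¬φ = ¬⊥ = ⊤
ψ → φ = N → ⊥ = N  [¬N ∨ ⊥]
φ ∨ (ψ → φ) = ⊥ ∨ N = N
(φ ∨ (ψ → φ)) → ψ = N → N = N
¬φ → ((φ ∨ (ψ → φ)) → ψ) = ⊤ → N = N
In Weak Kleene logic: ¬φ = ¬⊥ = ⊤
ψ → φ = N → ⊥ = N
φ ∨ (ψ → φ) = ⊥ ∨ N = N
(φ ∨ (ψ → φ)) → ψ = N → N = N
¬φ → ((φ ∨ (ψ → φ)) → ψ) = ⊤ → N = N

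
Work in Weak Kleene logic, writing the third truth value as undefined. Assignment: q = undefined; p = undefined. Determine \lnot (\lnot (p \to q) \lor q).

undefined

p \to q = undefined \to undefined = undefined  [any arg is the third value ⇒ result is the third value]
\lnot (p \to q) = \lnot undefined = undefined
\lnot (p \to q) \lor q = undefined \lor undefined = undefined
\lnot (\lnot (p \to q) \lor q) = \lnot undefined = undefined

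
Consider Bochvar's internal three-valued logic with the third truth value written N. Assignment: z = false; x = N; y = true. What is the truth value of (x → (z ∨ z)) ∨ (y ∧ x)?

N

z ∨ z = false ∨ false = false
x → (z ∨ z) = N → false = N  [any arg is the third value ⇒ result is the third value]
y ∧ x = true ∧ N = N
(x → (z ∨ z)) ∨ (y ∧ x) = N ∨ N = N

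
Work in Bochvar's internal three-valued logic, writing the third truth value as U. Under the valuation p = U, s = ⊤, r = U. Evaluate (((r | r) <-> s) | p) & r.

U

r | r = U | U = U
(r | r) <-> s = U <-> ⊤ = U
((r | r) <-> s) | p = U | U = U
(((r | r) <-> s) | p) & r = U & U = U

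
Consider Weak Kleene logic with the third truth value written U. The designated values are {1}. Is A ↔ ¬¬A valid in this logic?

No

Countermodel: A=U gives U, which is not designated.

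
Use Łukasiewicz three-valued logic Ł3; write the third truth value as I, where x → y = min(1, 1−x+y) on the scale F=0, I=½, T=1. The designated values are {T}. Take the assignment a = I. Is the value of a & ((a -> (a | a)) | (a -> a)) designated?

No

a | a = I | I = I
a -> (a | a) = I -> I = T  [min(1, 1−½+½)]
a -> a = I -> I = T
(a -> (a | a)) | (a -> a) = T | T = T
a & ((a -> (a | a)) | (a -> a)) = I & T = I
I ∉ {T}.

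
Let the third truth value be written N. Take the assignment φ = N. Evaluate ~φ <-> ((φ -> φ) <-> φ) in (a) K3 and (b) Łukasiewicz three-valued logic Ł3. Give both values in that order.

N; 1

In K3: ~φ = ~N = N
φ -> φ = N -> N = N  [~N | N]
(φ -> φ) <-> φ = N <-> N = N
~φ <-> ((φ -> φ) <-> φ) = N <-> N = N
In Łukasiewicz three-valued logic Ł3: ~φ = ~N = N
φ -> φ = N -> N = 1  [min(1, 1−½+½)]
(φ -> φ) <-> φ = 1 <-> N = N
~φ <-> ((φ -> φ) <-> φ) = N <-> N = 1
They differ because K3 and Łukasiewicz three-valued logic Ł3 treat N differently under implication.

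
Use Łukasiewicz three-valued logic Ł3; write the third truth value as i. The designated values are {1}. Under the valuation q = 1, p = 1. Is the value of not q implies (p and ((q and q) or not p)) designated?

Yes

not q = not 1 = 0
q and q = 1 and 1 = 1
not p = not 1 = 0
(q and q) or not p = 1 or 0 = 1
p and ((q and q) or not p) = 1 and 1 = 1
not q implies (p and ((q and q) or not p)) = 0 implies 1 = 1
1 ∈ {1}.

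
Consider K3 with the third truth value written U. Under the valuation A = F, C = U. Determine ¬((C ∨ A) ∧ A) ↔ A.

F

C ∨ A = U ∨ F = U
(C ∨ A) ∧ A = U ∧ F = F
¬((C ∨ A) ∧ A) = ¬F = T
¬((C ∨ A) ∧ A) ↔ A = T ↔ F = F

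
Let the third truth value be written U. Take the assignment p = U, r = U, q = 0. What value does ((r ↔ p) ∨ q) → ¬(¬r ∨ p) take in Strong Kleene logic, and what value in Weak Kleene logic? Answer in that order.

U; U

In Strong Kleene logic: r ↔ p = U ↔ U = U
(r ↔ p) ∨ q = U ∨ 0 = U
¬r = ¬U = U
¬r ∨ p = U ∨ U = U
¬(¬r ∨ p) = ¬U = U
((r ↔ p) ∨ q) → ¬(¬r ∨ p) = U → U = U  [¬U ∨ U]
In Weak Kleene logic: r ↔ p = U ↔ U = U
(r ↔ p) ∨ q = U ∨ 0 = U
¬r = ¬U = U
¬r ∨ p = U ∨ U = U
¬(¬r ∨ p) = ¬U = U
((r ↔ p) ∨ q) → ¬(¬r ∨ p) = U → U = U  [any arg is the third value ⇒ result is the third value]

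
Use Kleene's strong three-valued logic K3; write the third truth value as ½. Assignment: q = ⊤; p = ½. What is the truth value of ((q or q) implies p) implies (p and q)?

q or q = ⊤ or ⊤ = ⊤
(q or q) implies p = ⊤ implies ½ = ½
p and q = ½ and ⊤ = ½
((q or q) implies p) implies (p and q) = ½ implies ½ = ½

½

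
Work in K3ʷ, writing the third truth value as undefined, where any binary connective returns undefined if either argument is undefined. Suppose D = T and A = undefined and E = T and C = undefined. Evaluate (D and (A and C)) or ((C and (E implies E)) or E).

undefined

A and C = undefined and undefined = undefined
D and (A and C) = T and undefined = undefined
E implies E = T implies T = T
C and (E implies E) = undefined and T = undefined
(C and (E implies E)) or E = undefined or T = undefined
(D and (A and C)) or ((C and (E implies E)) or E) = undefined or undefined = undefined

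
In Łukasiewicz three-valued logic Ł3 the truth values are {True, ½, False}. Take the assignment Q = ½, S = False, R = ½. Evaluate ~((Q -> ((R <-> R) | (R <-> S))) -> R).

½

R <-> R = ½ <-> ½ = True  [1 − |½−½|]
R <-> S = ½ <-> False = ½
(R <-> R) | (R <-> S) = True | ½ = True
Q -> ((R <-> R) | (R <-> S)) = ½ -> True = True
(Q -> ((R <-> R) | (R <-> S))) -> R = True -> ½ = ½
~((Q -> ((R <-> R) | (R <-> S))) -> R) = ~½ = ½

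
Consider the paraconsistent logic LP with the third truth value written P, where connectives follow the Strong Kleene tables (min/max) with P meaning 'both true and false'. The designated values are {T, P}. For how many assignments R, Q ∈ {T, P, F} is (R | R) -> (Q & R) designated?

8

Of the 9 assignments, 8 give a value in {T, P}.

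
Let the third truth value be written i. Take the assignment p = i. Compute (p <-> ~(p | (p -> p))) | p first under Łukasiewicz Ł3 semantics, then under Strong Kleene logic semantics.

i; i

In Łukasiewicz Ł3: p -> p = i -> i = True  [min(1, 1−½+½)]
p | (p -> p) = i | True = True
~(p | (p -> p)) = ~True = False
p <-> ~(p | (p -> p)) = i <-> False = i
(p <-> ~(p | (p -> p))) | p = i | i = i
In Strong Kleene logic: p -> p = i -> i = i  [~i | i]
p | (p -> p) = i | i = i
~(p | (p -> p)) = ~i = i
p <-> ~(p | (p -> p)) = i <-> i = i
(p <-> ~(p | (p -> p))) | p = i | i = i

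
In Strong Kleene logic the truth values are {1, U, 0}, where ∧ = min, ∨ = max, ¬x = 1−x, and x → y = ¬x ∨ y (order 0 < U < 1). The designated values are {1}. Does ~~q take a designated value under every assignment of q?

Countermodel: q=U gives U, which is not designated.

No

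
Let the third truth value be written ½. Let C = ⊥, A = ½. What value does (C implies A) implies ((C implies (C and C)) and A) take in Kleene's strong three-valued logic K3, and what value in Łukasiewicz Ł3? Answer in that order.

In Kleene's strong three-valued logic K3: C implies A = ⊥ implies ½ = ⊤
C and C = ⊥ and ⊥ = ⊥
C implies (C and C) = ⊥ implies ⊥ = ⊤
(C implies (C and C)) and A = ⊤ and ½ = ½
(C implies A) implies ((C implies (C and C)) and A) = ⊤ implies ½ = ½
In Łukasiewicz Ł3: C implies A = ⊥ implies ½ = ⊤  [min(1, 1−0+½)]
C and C = ⊥ and ⊥ = ⊥
C implies (C and C) = ⊥ implies ⊥ = ⊤
(C implies (C and C)) and A = ⊤ and ½ = ½
(C implies A) implies ((C implies (C and C)) and A) = ⊤ implies ½ = ½

½; ½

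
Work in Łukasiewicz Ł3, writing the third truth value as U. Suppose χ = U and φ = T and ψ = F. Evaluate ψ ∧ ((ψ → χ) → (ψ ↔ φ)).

F

ψ → χ = F → U = T
ψ ↔ φ = F ↔ T = F
(ψ → χ) → (ψ ↔ φ) = T → F = F
ψ ∧ ((ψ → χ) → (ψ ↔ φ)) = F ∧ F = F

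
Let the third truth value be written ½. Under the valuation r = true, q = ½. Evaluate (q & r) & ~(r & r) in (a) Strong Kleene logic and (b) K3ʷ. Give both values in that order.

In Strong Kleene logic: q & r = ½ & true = ½
r & r = true & true = true
~(r & r) = ~true = false
(q & r) & ~(r & r) = ½ & false = false
In K3ʷ: q & r = ½ & true = ½
r & r = true & true = true
~(r & r) = ~true = false
(q & r) & ~(r & r) = ½ & false = ½
They differ because Strong Kleene logic and K3ʷ treat ½ differently under the binary connectives.

false; ½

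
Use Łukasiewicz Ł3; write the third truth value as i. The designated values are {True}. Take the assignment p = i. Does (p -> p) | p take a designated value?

Yes

p -> p = i -> i = True
(p -> p) | p = True | i = True
True ∈ {True}.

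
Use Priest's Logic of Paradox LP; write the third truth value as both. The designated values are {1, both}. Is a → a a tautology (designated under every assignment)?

Every assignment of a over {1, both, 0} gives a value in {1, both}.
In particular, with a=both: a → a = both.

Yes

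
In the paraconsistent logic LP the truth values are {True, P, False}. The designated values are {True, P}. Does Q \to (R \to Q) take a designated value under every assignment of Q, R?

Yes

Every assignment of Q, R over {True, P, False} gives a value in {True, P}.
In particular, with Q=P, R=P: Q \to (R \to Q) = P.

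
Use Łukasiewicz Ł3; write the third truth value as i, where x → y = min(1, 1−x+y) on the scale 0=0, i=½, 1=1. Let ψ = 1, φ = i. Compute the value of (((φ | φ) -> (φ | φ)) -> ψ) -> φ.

φ | φ = i | i = i
φ | φ = i | i = i
(φ | φ) -> (φ | φ) = i -> i = 1  [min(1, 1−½+½)]
((φ | φ) -> (φ | φ)) -> ψ = 1 -> 1 = 1
(((φ | φ) -> (φ | φ)) -> ψ) -> φ = 1 -> i = i

i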